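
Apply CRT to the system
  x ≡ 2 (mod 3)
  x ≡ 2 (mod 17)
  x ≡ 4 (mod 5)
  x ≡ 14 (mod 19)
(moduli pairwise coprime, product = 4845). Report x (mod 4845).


Product of moduli M = 3 · 17 · 5 · 19 = 4845.
Merge one congruence at a time:
  Start: x ≡ 2 (mod 3).
  Combine with x ≡ 2 (mod 17); new modulus lcm = 51.
    Write x = 2 + 3·t and substitute into x ≡ 2 (mod 17): 3·t ≡ 2 − 2 = 0 (mod 17).
    The inverse of 3 mod 17 is 6 (since 3·6 = 18 = 1·17 + 1), so t ≡ 6·0 = 0 ≡ 0 (mod 17).
    Then x = 2 + 3·0 = 2, valid modulo lcm(3, 17) = 51: x ≡ 2 (mod 51).
  Combine with x ≡ 4 (mod 5); new modulus lcm = 255.
    Write x = 2 + 51·t and substitute into x ≡ 4 (mod 5): 51·t ≡ 4 − 2 = 2 (mod 5).
    Reduce coefficients mod 5: 1·t ≡ 2 (mod 5).
    So t ≡ 2 (mod 5).
    Then x = 2 + 51·2 = 104, valid modulo lcm(51, 5) = 255: x ≡ 104 (mod 255).
  Combine with x ≡ 14 (mod 19); new modulus lcm = 4845.
    Write x = 104 + 255·t and substitute into x ≡ 14 (mod 19): 255·t ≡ 14 − 104 = -90 (mod 19).
    Reduce coefficients mod 19: 8·t ≡ 5 (mod 19).
    The inverse of 8 mod 19 is 12 (since 8·12 = 96 = 5·19 + 1), so t ≡ 12·5 = 60 ≡ 3 (mod 19).
    Then x = 104 + 255·3 = 869, valid modulo lcm(255, 19) = 4845: x ≡ 869 (mod 4845).
Verify against each original: 869 mod 3 = 2, 869 mod 17 = 2, 869 mod 5 = 4, 869 mod 19 = 14.

x ≡ 869 (mod 4845).


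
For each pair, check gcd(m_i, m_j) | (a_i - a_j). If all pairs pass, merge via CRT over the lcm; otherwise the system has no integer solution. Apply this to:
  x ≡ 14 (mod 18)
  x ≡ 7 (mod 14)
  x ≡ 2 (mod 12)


Moduli 18, 14, 12 are not pairwise coprime, so CRT works modulo lcm(m_i) when all pairwise compatibility conditions hold.
Pairwise compatibility: gcd(m_i, m_j) must divide a_i - a_j for every pair.
Merge one congruence at a time:
  Start: x ≡ 14 (mod 18).
  Combine with x ≡ 7 (mod 14): gcd(18, 14) = 2, and 7 - 14 = -7 is NOT divisible by 2.
    ⇒ system is inconsistent (no integer solution).

No solution (the system is inconsistent).


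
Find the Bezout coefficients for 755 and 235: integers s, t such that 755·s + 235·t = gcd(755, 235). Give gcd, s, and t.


Euclidean algorithm on (755, 235) — divide until remainder is 0:
  755 = 3 · 235 + 50
  235 = 4 · 50 + 35
  50 = 1 · 35 + 15
  35 = 2 · 15 + 5
  15 = 3 · 5 + 0
gcd(755, 235) = 5.
Track Bezout coefficients alongside the remainders: start with r₀ = 755 = a·1 + b·0 (s = 1, t = 0) and r₁ = 235 = a·0 + b·1 (s = 0, t = 1); each new remainder r_{k+1} = r_{k-1} − q_k·r_k inherits s_{k+1} = s_{k-1} − q_k·s_k, t_{k+1} = t_{k-1} − q_k·t_k, so r_k = a·s_k + b·t_k at every step:
  q = 3: r = 50, s = 1 − 3·0 = 1, t = 0 − 3·1 = -3  (check: 755·1 + 235·(-3) = 50)
  q = 4: r = 35, s = 0 − 4·1 = -4, t = 1 − 4·(-3) = 13  (check: 755·(-4) + 235·13 = 35)
  q = 1: r = 15, s = 1 − 1·(-4) = 5, t = -3 − 1·13 = -16  (check: 755·5 + 235·(-16) = 15)
  q = 2: r = 5, s = -4 − 2·5 = -14, t = 13 − 2·(-16) = 45  (check: 755·(-14) + 235·45 = 5)
The row with r = 5 (the gcd) gives the Bezout coefficients s = -14, t = 45.
Result: 755 · (-14) + 235 · (45) = 5.

gcd(755, 235) = 5; s = -14, t = 45 (check: 755·(-14) + 235·45 = 5).


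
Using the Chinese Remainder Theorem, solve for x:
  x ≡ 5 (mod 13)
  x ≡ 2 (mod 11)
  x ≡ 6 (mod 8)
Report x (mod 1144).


Moduli 13, 11, 8 are pairwise coprime; by CRT there is a unique solution modulo M = 13 · 11 · 8 = 1144.
Solve pairwise, accumulating the modulus:
  Start with x ≡ 5 (mod 13).
  Combine with x ≡ 2 (mod 11): since gcd(13, 11) = 1, we get a unique residue mod 143.
    Write x = 5 + 13·t and substitute into x ≡ 2 (mod 11): 13·t ≡ 2 − 5 = -3 (mod 11).
    Reduce coefficients mod 11: 2·t ≡ 8 (mod 11).
    The inverse of 2 mod 11 is 6 (since 2·6 = 12 = 1·11 + 1), so t ≡ 6·8 = 48 ≡ 4 (mod 11).
    Then x = 5 + 13·4 = 57, valid modulo lcm(13, 11) = 143: x ≡ 57 (mod 143).
  Combine with x ≡ 6 (mod 8): since gcd(143, 8) = 1, we get a unique residue mod 1144.
    Write x = 57 + 143·t and substitute into x ≡ 6 (mod 8): 143·t ≡ 6 − 57 = -51 (mod 8).
    Reduce coefficients mod 8: 7·t ≡ 5 (mod 8).
    The inverse of 7 mod 8 is 7 (since 7·7 = 49 = 6·8 + 1), so t ≡ 7·5 = 35 ≡ 3 (mod 8).
    Then x = 57 + 143·3 = 486, valid modulo lcm(143, 8) = 1144: x ≡ 486 (mod 1144).
Verify: 486 mod 13 = 5 ✓, 486 mod 11 = 2 ✓, 486 mod 8 = 6 ✓.

x ≡ 486 (mod 1144).


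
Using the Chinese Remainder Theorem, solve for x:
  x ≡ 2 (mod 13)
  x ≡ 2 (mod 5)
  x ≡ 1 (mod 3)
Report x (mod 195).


Moduli 13, 5, 3 are pairwise coprime; by CRT there is a unique solution modulo M = 13 · 5 · 3 = 195.
Solve pairwise, accumulating the modulus:
  Start with x ≡ 2 (mod 13).
  Combine with x ≡ 2 (mod 5): since gcd(13, 5) = 1, we get a unique residue mod 65.
    Write x = 2 + 13·t and substitute into x ≡ 2 (mod 5): 13·t ≡ 2 − 2 = 0 (mod 5).
    Reduce coefficients mod 5: 3·t ≡ 0 (mod 5).
    The inverse of 3 mod 5 is 2 (since 3·2 = 6 = 1·5 + 1), so t ≡ 2·0 = 0 ≡ 0 (mod 5).
    Then x = 2 + 13·0 = 2, valid modulo lcm(13, 5) = 65: x ≡ 2 (mod 65).
  Combine with x ≡ 1 (mod 3): since gcd(65, 3) = 1, we get a unique residue mod 195.
    Write x = 2 + 65·t and substitute into x ≡ 1 (mod 3): 65·t ≡ 1 − 2 = -1 (mod 3).
    Reduce coefficients mod 3: 2·t ≡ 2 (mod 3).
    The inverse of 2 mod 3 is 2 (since 2·2 = 4 = 1·3 + 1), so t ≡ 2·2 = 4 ≡ 1 (mod 3).
    Then x = 2 + 65·1 = 67, valid modulo lcm(65, 3) = 195: x ≡ 67 (mod 195).
Verify: 67 mod 13 = 2 ✓, 67 mod 5 = 2 ✓, 67 mod 3 = 1 ✓.

x ≡ 67 (mod 195).


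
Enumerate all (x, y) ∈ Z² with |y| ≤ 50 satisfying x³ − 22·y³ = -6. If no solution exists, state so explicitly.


The equation is x³ - 22y³ = -6. For fixed y, x³ = 22·y³ − 6, so a solution requires the RHS to be a perfect cube.
Strategy: iterate y from -50 to 50, compute RHS = 22·y³ − 6, and check whether it is a (positive or negative) perfect cube.
Check small values of y:
  y = 0: RHS = -6 is not a perfect cube.
  y = 1: RHS = 16 is not a perfect cube.
  y = -1: RHS = -28 is not a perfect cube.
  y = 2: RHS = 170 is not a perfect cube.
  y = -2: RHS = -182 is not a perfect cube.
  y = 3: RHS = 588 is not a perfect cube.
  y = -3: RHS = -600 is not a perfect cube.
Continuing, at y = 5: RHS = 2744 = (14)³ ⇒ x = 14 works.
Searching the remaining y in |y| ≤ 50 finds no further solutions.
Collected solutions: (14, 5).

Solutions (with |y| ≤ 50): (14, 5).


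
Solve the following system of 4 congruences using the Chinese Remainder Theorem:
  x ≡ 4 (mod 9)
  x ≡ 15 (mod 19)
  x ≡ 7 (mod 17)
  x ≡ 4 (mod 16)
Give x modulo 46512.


Product of moduli M = 9 · 19 · 17 · 16 = 46512.
Merge one congruence at a time:
  Start: x ≡ 4 (mod 9).
  Combine with x ≡ 15 (mod 19); new modulus lcm = 171.
    Write x = 4 + 9·t and substitute into x ≡ 15 (mod 19): 9·t ≡ 15 − 4 = 11 (mod 19).
    The inverse of 9 mod 19 is 17 (since 9·17 = 153 = 8·19 + 1), so t ≡ 17·11 = 187 ≡ 16 (mod 19).
    Then x = 4 + 9·16 = 148, valid modulo lcm(9, 19) = 171: x ≡ 148 (mod 171).
  Combine with x ≡ 7 (mod 17); new modulus lcm = 2907.
    Write x = 148 + 171·t and substitute into x ≡ 7 (mod 17): 171·t ≡ 7 − 148 = -141 (mod 17).
    Reduce coefficients mod 17: 1·t ≡ 12 (mod 17).
    So t ≡ 12 (mod 17).
    Then x = 148 + 171·12 = 2200, valid modulo lcm(171, 17) = 2907: x ≡ 2200 (mod 2907).
  Combine with x ≡ 4 (mod 16); new modulus lcm = 46512.
    Write x = 2200 + 2907·t and substitute into x ≡ 4 (mod 16): 2907·t ≡ 4 − 2200 = -2196 (mod 16).
    Reduce coefficients mod 16: 11·t ≡ 12 (mod 16).
    The inverse of 11 mod 16 is 3 (since 11·3 = 33 = 2·16 + 1), so t ≡ 3·12 = 36 ≡ 4 (mod 16).
    Then x = 2200 + 2907·4 = 13828, valid modulo lcm(2907, 16) = 46512: x ≡ 13828 (mod 46512).
Verify against each original: 13828 mod 9 = 4, 13828 mod 19 = 15, 13828 mod 17 = 7, 13828 mod 16 = 4.

x ≡ 13828 (mod 46512).


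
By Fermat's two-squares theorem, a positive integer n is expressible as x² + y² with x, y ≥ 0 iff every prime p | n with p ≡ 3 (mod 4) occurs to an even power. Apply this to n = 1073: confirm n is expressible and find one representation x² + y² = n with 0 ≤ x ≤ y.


Step 1: Factor n = 1073 = 29 · 37.
Step 2: Check the mod-4 condition on each prime factor: 29 ≡ 1 (mod 4), exponent 1; 37 ≡ 1 (mod 4), exponent 1.
All primes ≡ 3 (mod 4) appear to even exponent (or don't appear), so by the two-squares theorem n IS expressible as a sum of two squares.
Step 3: Build a representation. Here n = 29 · 37 is a product of primes ≡ 1 (mod 4). Each prime p ≡ 1 (mod 4) is itself a sum of two squares; find a² by testing p − a² for a perfect square:
  29: 29 − 1² = 28, 29 − 2² = 25 = 5² ⇒ 29 = 2² + 5².
  37: 37 − 1² = 36 = 6² ⇒ 37 = 1² + 6².
  Combine using the Brahmagupta–Fibonacci identity (a² + b²)(c² + d²) = (ac − bd)² + (ad + bc)² = (ac + bd)² + (ad − bc)²:
  29 · 37 = 1073: from (2² + 5²)(1² + 6²), take (2·1 − 5·6, 2·6 + 5·1) = (2 − 30, 12 + 5) = (-28, 17); dropping signs (only squares matter) gives (28, 17); check 28² + 17² = 784 + 289 = 1073 ✓.
Step 4: Order so x ≤ y and verify: 17² + 28² = 289 + 784 = 1073 = n. ✓

n = 1073 = 17² + 28² (one valid representation with x ≤ y).


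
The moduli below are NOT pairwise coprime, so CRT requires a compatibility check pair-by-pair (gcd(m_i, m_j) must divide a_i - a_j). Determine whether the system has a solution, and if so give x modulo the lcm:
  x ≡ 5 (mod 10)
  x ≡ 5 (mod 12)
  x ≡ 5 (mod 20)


Moduli 10, 12, 20 are not pairwise coprime, so CRT works modulo lcm(m_i) when all pairwise compatibility conditions hold.
Pairwise compatibility: gcd(m_i, m_j) must divide a_i - a_j for every pair.
Merge one congruence at a time:
  Start: x ≡ 5 (mod 10).
  Combine with x ≡ 5 (mod 12): gcd(10, 12) = 2; 5 - 5 = 0, which IS divisible by 2, so compatible.
    Write x = 5 + 10·t and substitute into x ≡ 5 (mod 12): 10·t ≡ 5 − 5 = 0 (mod 12).
    Divide the congruence (and modulus) by g = 2: 5·t ≡ 0 (mod 6).
    The inverse of 5 mod 6 is 5 (since 5·5 = 25 = 4·6 + 1), so t ≡ 5·0 = 0 ≡ 0 (mod 6).
    Then x = 5 + 10·0 = 5, valid modulo lcm(10, 12) = 60: x ≡ 5 (mod 60).
  Combine with x ≡ 5 (mod 20): gcd(60, 20) = 20; 5 - 5 = 0, which IS divisible by 20, so compatible.
    Write x = 5 + 60·t and substitute into x ≡ 5 (mod 20): 60·t ≡ 5 − 5 = 0 (mod 20).
    Divide the congruence (and modulus) by g = 20: 3·t ≡ 0 (mod 1).
    Modulo 1 every t works; take t = 0.
    Then x = 5 + 60·0 = 5, valid modulo lcm(60, 20) = 60: x ≡ 5 (mod 60).
Verify: 5 mod 10 = 5, 5 mod 12 = 5, 5 mod 20 = 5.

x ≡ 5 (mod 60).


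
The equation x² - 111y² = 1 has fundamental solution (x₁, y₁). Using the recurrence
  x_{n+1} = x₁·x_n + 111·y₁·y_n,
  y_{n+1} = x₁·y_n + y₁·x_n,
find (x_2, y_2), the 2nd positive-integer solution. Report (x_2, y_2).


Step 1: Find the fundamental solution (x₁, y₁) of x² - 111y² = 1.
  Expand √111 as a continued fraction. a₀ = ⌊√111⌋ = 10; iterate m_{k+1} = d_k·a_k − m_k, d_{k+1} = (111 − m_{k+1}²)/d_k, a_{k+1} = ⌊(a₀ + m_{k+1})/d_{k+1}⌋ (starting m₀ = 0, d₀ = 1), with convergents p_k = a_k·p_{k-1} + p_{k-2}, q_k = a_k·q_{k-1} + q_{k-2} (p₋₁ = 1, q₋₁ = 0):
  k = 0: a₀ = 10; p₀/q₀ = 10/1; p₀² − 111·q₀² = 100 − 111 = -11.
  k = 1: m = 10, d = 11, a = ⌊(10 + 10)/11⌋ = 1; p/q = (1·10 + 1)/(1·1 + 0) = 11/1; p² − 111·q² = 121 − 111 = 10.
  k = 2: m = 1, d = 10, a = ⌊(10 + 1)/10⌋ = 1; p/q = (1·11 + 10)/(1·1 + 1) = 21/2; p² − 111·q² = 441 − 444 = -3.
  k = 3: m = 9, d = 3, a = ⌊(10 + 9)/3⌋ = 6; p/q = (6·21 + 11)/(6·2 + 1) = 137/13; p² − 111·q² = 18769 − 18759 = 10.
  k = 4: m = 9, d = 10, a = ⌊(10 + 9)/10⌋ = 1; p/q = (1·137 + 21)/(1·13 + 2) = 158/15; p² − 111·q² = 24964 − 24975 = -11.
  k = 5: m = 1, d = 11, a = ⌊(10 + 1)/11⌋ = 1; p/q = (1·158 + 137)/(1·15 + 13) = 295/28; p² − 111·q² = 87025 − 87024 = 1.
  The first convergent with p² − 111·q² = 1 gives the fundamental solution (x₁, y₁) = (295, 28).
Step 2: Apply the recurrence (x_{n+1}, y_{n+1}) = (x₁x_n + 111y₁y_n, x₁y_n + y₁x_n) repeatedly.
  From (x_1, y_1) = (295, 28): x_2 = 295·295 + 111·28·28 = 174049; y_2 = 295·28 + 28·295 = 16520.
Step 3: Verify x_2² - 111·y_2² = 30293054401 - 30293054400 = 1 (should be 1). ✓

(x_1, y_1) = (295, 28); (x_2, y_2) = (174049, 16520).


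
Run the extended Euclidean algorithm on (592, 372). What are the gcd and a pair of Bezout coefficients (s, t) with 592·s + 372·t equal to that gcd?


Euclidean algorithm on (592, 372) — divide until remainder is 0:
  592 = 1 · 372 + 220
  372 = 1 · 220 + 152
  220 = 1 · 152 + 68
  152 = 2 · 68 + 16
  68 = 4 · 16 + 4
  16 = 4 · 4 + 0
gcd(592, 372) = 4.
Track Bezout coefficients alongside the remainders: start with r₀ = 592 = a·1 + b·0 (s = 1, t = 0) and r₁ = 372 = a·0 + b·1 (s = 0, t = 1); each new remainder r_{k+1} = r_{k-1} − q_k·r_k inherits s_{k+1} = s_{k-1} − q_k·s_k, t_{k+1} = t_{k-1} − q_k·t_k, so r_k = a·s_k + b·t_k at every step:
  q = 1: r = 220, s = 1 − 1·0 = 1, t = 0 − 1·1 = -1  (check: 592·1 + 372·(-1) = 220)
  q = 1: r = 152, s = 0 − 1·1 = -1, t = 1 − 1·(-1) = 2  (check: 592·(-1) + 372·2 = 152)
  q = 1: r = 68, s = 1 − 1·(-1) = 2, t = -1 − 1·2 = -3  (check: 592·2 + 372·(-3) = 68)
  q = 2: r = 16, s = -1 − 2·2 = -5, t = 2 − 2·(-3) = 8  (check: 592·(-5) + 372·8 = 16)
  q = 4: r = 4, s = 2 − 4·(-5) = 22, t = -3 − 4·8 = -35  (check: 592·22 + 372·(-35) = 4)
The row with r = 4 (the gcd) gives the Bezout coefficients s = 22, t = -35.
Result: 592 · (22) + 372 · (-35) = 4.

gcd(592, 372) = 4; s = 22, t = -35 (check: 592·22 + 372·(-35) = 4).


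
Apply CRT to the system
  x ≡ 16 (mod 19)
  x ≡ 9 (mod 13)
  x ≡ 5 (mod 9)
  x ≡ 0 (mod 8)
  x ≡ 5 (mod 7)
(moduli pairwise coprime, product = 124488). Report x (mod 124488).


Product of moduli M = 19 · 13 · 9 · 8 · 7 = 124488.
Merge one congruence at a time:
  Start: x ≡ 16 (mod 19).
  Combine with x ≡ 9 (mod 13); new modulus lcm = 247.
    Write x = 16 + 19·t and substitute into x ≡ 9 (mod 13): 19·t ≡ 9 − 16 = -7 (mod 13).
    Reduce coefficients mod 13: 6·t ≡ 6 (mod 13).
    The inverse of 6 mod 13 is 11 (since 6·11 = 66 = 5·13 + 1), so t ≡ 11·6 = 66 ≡ 1 (mod 13).
    Then x = 16 + 19·1 = 35, valid modulo lcm(19, 13) = 247: x ≡ 35 (mod 247).
  Combine with x ≡ 5 (mod 9); new modulus lcm = 2223.
    Write x = 35 + 247·t and substitute into x ≡ 5 (mod 9): 247·t ≡ 5 − 35 = -30 (mod 9).
    Reduce coefficients mod 9: 4·t ≡ 6 (mod 9).
    The inverse of 4 mod 9 is 7 (since 4·7 = 28 = 3·9 + 1), so t ≡ 7·6 = 42 ≡ 6 (mod 9).
    Then x = 35 + 247·6 = 1517, valid modulo lcm(247, 9) = 2223: x ≡ 1517 (mod 2223).
  Combine with x ≡ 0 (mod 8); new modulus lcm = 17784.
    Write x = 1517 + 2223·t and substitute into x ≡ 0 (mod 8): 2223·t ≡ 0 − 1517 = -1517 (mod 8).
    Reduce coefficients mod 8: 7·t ≡ 3 (mod 8).
    The inverse of 7 mod 8 is 7 (since 7·7 = 49 = 6·8 + 1), so t ≡ 7·3 = 21 ≡ 5 (mod 8).
    Then x = 1517 + 2223·5 = 12632, valid modulo lcm(2223, 8) = 17784: x ≡ 12632 (mod 17784).
  Combine with x ≡ 5 (mod 7); new modulus lcm = 124488.
    Write x = 12632 + 17784·t and substitute into x ≡ 5 (mod 7): 17784·t ≡ 5 − 12632 = -12627 (mod 7).
    Reduce coefficients mod 7: 4·t ≡ 1 (mod 7).
    The inverse of 4 mod 7 is 2 (since 4·2 = 8 = 1·7 + 1), so t ≡ 2·1 = 2 ≡ 2 (mod 7).
    Then x = 12632 + 17784·2 = 48200, valid modulo lcm(17784, 7) = 124488: x ≡ 48200 (mod 124488).
Verify against each original: 48200 mod 19 = 16, 48200 mod 13 = 9, 48200 mod 9 = 5, 48200 mod 8 = 0, 48200 mod 7 = 5.

x ≡ 48200 (mod 124488).


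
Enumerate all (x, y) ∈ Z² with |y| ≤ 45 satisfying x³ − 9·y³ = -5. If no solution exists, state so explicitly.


The equation is x³ - 9y³ = -5. For fixed y, x³ = 9·y³ − 5, so a solution requires the RHS to be a perfect cube.
Strategy: iterate y from -45 to 45, compute RHS = 9·y³ − 5, and check whether it is a (positive or negative) perfect cube.
Check small values of y:
  y = 0: RHS = -5 is not a perfect cube.
  y = 1: RHS = 4 is not a perfect cube.
  y = -1: RHS = -14 is not a perfect cube.
  y = 2: RHS = 67 is not a perfect cube.
  y = -2: RHS = -77 is not a perfect cube.
  y = 3: RHS = 238 is not a perfect cube.
  y = -3: RHS = -248 is not a perfect cube.
Continuing the search up to |y| = 45 finds no solutions either.
No (x, y) in the scanned range satisfies the equation.

No integer solutions with |y| ≤ 45.


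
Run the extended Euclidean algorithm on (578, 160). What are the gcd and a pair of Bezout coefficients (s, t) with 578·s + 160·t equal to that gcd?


Euclidean algorithm on (578, 160) — divide until remainder is 0:
  578 = 3 · 160 + 98
  160 = 1 · 98 + 62
  98 = 1 · 62 + 36
  62 = 1 · 36 + 26
  36 = 1 · 26 + 10
  26 = 2 · 10 + 6
  10 = 1 · 6 + 4
  6 = 1 · 4 + 2
  4 = 2 · 2 + 0
gcd(578, 160) = 2.
Track Bezout coefficients alongside the remainders: start with r₀ = 578 = a·1 + b·0 (s = 1, t = 0) and r₁ = 160 = a·0 + b·1 (s = 0, t = 1); each new remainder r_{k+1} = r_{k-1} − q_k·r_k inherits s_{k+1} = s_{k-1} − q_k·s_k, t_{k+1} = t_{k-1} − q_k·t_k, so r_k = a·s_k + b·t_k at every step:
  q = 3: r = 98, s = 1 − 3·0 = 1, t = 0 − 3·1 = -3  (check: 578·1 + 160·(-3) = 98)
  q = 1: r = 62, s = 0 − 1·1 = -1, t = 1 − 1·(-3) = 4  (check: 578·(-1) + 160·4 = 62)
  q = 1: r = 36, s = 1 − 1·(-1) = 2, t = -3 − 1·4 = -7  (check: 578·2 + 160·(-7) = 36)
  q = 1: r = 26, s = -1 − 1·2 = -3, t = 4 − 1·(-7) = 11  (check: 578·(-3) + 160·11 = 26)
  q = 1: r = 10, s = 2 − 1·(-3) = 5, t = -7 − 1·11 = -18  (check: 578·5 + 160·(-18) = 10)
  q = 2: r = 6, s = -3 − 2·5 = -13, t = 11 − 2·(-18) = 47  (check: 578·(-13) + 160·47 = 6)
  q = 1: r = 4, s = 5 − 1·(-13) = 18, t = -18 − 1·47 = -65  (check: 578·18 + 160·(-65) = 4)
  q = 1: r = 2, s = -13 − 1·18 = -31, t = 47 − 1·(-65) = 112  (check: 578·(-31) + 160·112 = 2)
The row with r = 2 (the gcd) gives the Bezout coefficients s = -31, t = 112.
Result: 578 · (-31) + 160 · (112) = 2.

gcd(578, 160) = 2; s = -31, t = 112 (check: 578·(-31) + 160·112 = 2).


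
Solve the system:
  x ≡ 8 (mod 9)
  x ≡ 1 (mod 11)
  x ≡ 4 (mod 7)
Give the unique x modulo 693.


Moduli 9, 11, 7 are pairwise coprime; by CRT there is a unique solution modulo M = 9 · 11 · 7 = 693.
Solve pairwise, accumulating the modulus:
  Start with x ≡ 8 (mod 9).
  Combine with x ≡ 1 (mod 11): since gcd(9, 11) = 1, we get a unique residue mod 99.
    Write x = 8 + 9·t and substitute into x ≡ 1 (mod 11): 9·t ≡ 1 − 8 = -7 (mod 11).
    Reduce coefficients mod 11: 9·t ≡ 4 (mod 11).
    The inverse of 9 mod 11 is 5 (since 9·5 = 45 = 4·11 + 1), so t ≡ 5·4 = 20 ≡ 9 (mod 11).
    Then x = 8 + 9·9 = 89, valid modulo lcm(9, 11) = 99: x ≡ 89 (mod 99).
  Combine with x ≡ 4 (mod 7): since gcd(99, 7) = 1, we get a unique residue mod 693.
    Write x = 89 + 99·t and substitute into x ≡ 4 (mod 7): 99·t ≡ 4 − 89 = -85 (mod 7).
    Reduce coefficients mod 7: 1·t ≡ 6 (mod 7).
    So t ≡ 6 (mod 7).
    Then x = 89 + 99·6 = 683, valid modulo lcm(99, 7) = 693: x ≡ 683 (mod 693).
Verify: 683 mod 9 = 8 ✓, 683 mod 11 = 1 ✓, 683 mod 7 = 4 ✓.

x ≡ 683 (mod 693).


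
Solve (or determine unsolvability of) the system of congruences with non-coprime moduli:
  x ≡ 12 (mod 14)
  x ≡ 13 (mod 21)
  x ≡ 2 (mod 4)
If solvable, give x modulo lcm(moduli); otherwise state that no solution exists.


Moduli 14, 21, 4 are not pairwise coprime, so CRT works modulo lcm(m_i) when all pairwise compatibility conditions hold.
Pairwise compatibility: gcd(m_i, m_j) must divide a_i - a_j for every pair.
Merge one congruence at a time:
  Start: x ≡ 12 (mod 14).
  Combine with x ≡ 13 (mod 21): gcd(14, 21) = 7, and 13 - 12 = 1 is NOT divisible by 7.
    ⇒ system is inconsistent (no integer solution).

No solution (the system is inconsistent).


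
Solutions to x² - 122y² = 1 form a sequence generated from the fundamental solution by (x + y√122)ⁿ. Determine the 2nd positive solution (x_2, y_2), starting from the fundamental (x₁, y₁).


Step 1: Find the fundamental solution (x₁, y₁) of x² - 122y² = 1.
  Expand √122 as a continued fraction. a₀ = ⌊√122⌋ = 11; iterate m_{k+1} = d_k·a_k − m_k, d_{k+1} = (122 − m_{k+1}²)/d_k, a_{k+1} = ⌊(a₀ + m_{k+1})/d_{k+1}⌋ (starting m₀ = 0, d₀ = 1), with convergents p_k = a_k·p_{k-1} + p_{k-2}, q_k = a_k·q_{k-1} + q_{k-2} (p₋₁ = 1, q₋₁ = 0):
  k = 0: a₀ = 11; p₀/q₀ = 11/1; p₀² − 122·q₀² = 121 − 122 = -1.
  k = 1: m = 11, d = 1, a = ⌊(11 + 11)/1⌋ = 22; p/q = (22·11 + 1)/(22·1 + 0) = 243/22; p² − 122·q² = 59049 − 59048 = 1.
  The first convergent with p² − 122·q² = 1 gives the fundamental solution (x₁, y₁) = (243, 22).
Step 2: Apply the recurrence (x_{n+1}, y_{n+1}) = (x₁x_n + 122y₁y_n, x₁y_n + y₁x_n) repeatedly.
  From (x_1, y_1) = (243, 22): x_2 = 243·243 + 122·22·22 = 118097; y_2 = 243·22 + 22·243 = 10692.
Step 3: Verify x_2² - 122·y_2² = 13946901409 - 13946901408 = 1 (should be 1). ✓

(x_1, y_1) = (243, 22); (x_2, y_2) = (118097, 10692).


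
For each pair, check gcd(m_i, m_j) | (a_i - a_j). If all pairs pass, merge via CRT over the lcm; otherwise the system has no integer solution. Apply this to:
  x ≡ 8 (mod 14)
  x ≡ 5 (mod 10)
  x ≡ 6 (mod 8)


Moduli 14, 10, 8 are not pairwise coprime, so CRT works modulo lcm(m_i) when all pairwise compatibility conditions hold.
Pairwise compatibility: gcd(m_i, m_j) must divide a_i - a_j for every pair.
Merge one congruence at a time:
  Start: x ≡ 8 (mod 14).
  Combine with x ≡ 5 (mod 10): gcd(14, 10) = 2, and 5 - 8 = -3 is NOT divisible by 2.
    ⇒ system is inconsistent (no integer solution).

No solution (the system is inconsistent).


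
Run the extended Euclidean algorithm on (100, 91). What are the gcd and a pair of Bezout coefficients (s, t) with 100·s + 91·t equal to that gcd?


Euclidean algorithm on (100, 91) — divide until remainder is 0:
  100 = 1 · 91 + 9
  91 = 10 · 9 + 1
  9 = 9 · 1 + 0
gcd(100, 91) = 1.
Track Bezout coefficients alongside the remainders: start with r₀ = 100 = a·1 + b·0 (s = 1, t = 0) and r₁ = 91 = a·0 + b·1 (s = 0, t = 1); each new remainder r_{k+1} = r_{k-1} − q_k·r_k inherits s_{k+1} = s_{k-1} − q_k·s_k, t_{k+1} = t_{k-1} − q_k·t_k, so r_k = a·s_k + b·t_k at every step:
  q = 1: r = 9, s = 1 − 1·0 = 1, t = 0 − 1·1 = -1  (check: 100·1 + 91·(-1) = 9)
  q = 10: r = 1, s = 0 − 10·1 = -10, t = 1 − 10·(-1) = 11  (check: 100·(-10) + 91·11 = 1)
The row with r = 1 (the gcd) gives the Bezout coefficients s = -10, t = 11.
Result: 100 · (-10) + 91 · (11) = 1.

gcd(100, 91) = 1; s = -10, t = 11 (check: 100·(-10) + 91·11 = 1).


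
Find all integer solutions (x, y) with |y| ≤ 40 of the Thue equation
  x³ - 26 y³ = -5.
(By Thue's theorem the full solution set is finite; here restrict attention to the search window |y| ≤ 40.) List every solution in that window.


The equation is x³ - 26y³ = -5. For fixed y, x³ = 26·y³ − 5, so a solution requires the RHS to be a perfect cube.
Strategy: iterate y from -40 to 40, compute RHS = 26·y³ − 5, and check whether it is a (positive or negative) perfect cube.
Check small values of y:
  y = 0: RHS = -5 is not a perfect cube.
  y = 1: RHS = 21 is not a perfect cube.
  y = -1: RHS = -31 is not a perfect cube.
  y = 2: RHS = 203 is not a perfect cube.
  y = -2: RHS = -213 is not a perfect cube.
  y = 3: RHS = 697 is not a perfect cube.
  y = -3: RHS = -707 is not a perfect cube.
Continuing the search up to |y| = 40 finds no solutions either.
No (x, y) in the scanned range satisfies the equation.

No integer solutions with |y| ≤ 40.


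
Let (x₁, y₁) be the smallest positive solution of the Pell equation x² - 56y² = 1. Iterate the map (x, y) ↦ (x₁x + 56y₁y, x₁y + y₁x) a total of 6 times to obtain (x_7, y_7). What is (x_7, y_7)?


Step 1: Find the fundamental solution (x₁, y₁) of x² - 56y² = 1.
  Expand √56 as a continued fraction. a₀ = ⌊√56⌋ = 7; iterate m_{k+1} = d_k·a_k − m_k, d_{k+1} = (56 − m_{k+1}²)/d_k, a_{k+1} = ⌊(a₀ + m_{k+1})/d_{k+1}⌋ (starting m₀ = 0, d₀ = 1), with convergents p_k = a_k·p_{k-1} + p_{k-2}, q_k = a_k·q_{k-1} + q_{k-2} (p₋₁ = 1, q₋₁ = 0):
  k = 0: a₀ = 7; p₀/q₀ = 7/1; p₀² − 56·q₀² = 49 − 56 = -7.
  k = 1: m = 7, d = 7, a = ⌊(7 + 7)/7⌋ = 2; p/q = (2·7 + 1)/(2·1 + 0) = 15/2; p² − 56·q² = 225 − 224 = 1.
  The first convergent with p² − 56·q² = 1 gives the fundamental solution (x₁, y₁) = (15, 2).
Step 2: Apply the recurrence (x_{n+1}, y_{n+1}) = (x₁x_n + 56y₁y_n, x₁y_n + y₁x_n) repeatedly.
  From (x_1, y_1) = (15, 2): x_2 = 15·15 + 56·2·2 = 449; y_2 = 15·2 + 2·15 = 60.
  From (x_2, y_2) = (449, 60): x_3 = 15·449 + 56·2·60 = 13455; y_3 = 15·60 + 2·449 = 1798.
  From (x_3, y_3) = (13455, 1798): x_4 = 15·13455 + 56·2·1798 = 403201; y_4 = 15·1798 + 2·13455 = 53880.
  From (x_4, y_4) = (403201, 53880): x_5 = 15·403201 + 56·2·53880 = 12082575; y_5 = 15·53880 + 2·403201 = 1614602.
  From (x_5, y_5) = (12082575, 1614602): x_6 = 15·12082575 + 56·2·1614602 = 362074049; y_6 = 15·1614602 + 2·12082575 = 48384180.
  From (x_6, y_6) = (362074049, 48384180): x_7 = 15·362074049 + 56·2·48384180 = 10850138895; y_7 = 15·48384180 + 2·362074049 = 1449910798.
Step 3: Verify x_7² - 56·y_7² = 117725514040791821025 - 117725514040791821024 = 1 (should be 1). ✓

(x_1, y_1) = (15, 2); (x_7, y_7) = (10850138895, 1449910798).


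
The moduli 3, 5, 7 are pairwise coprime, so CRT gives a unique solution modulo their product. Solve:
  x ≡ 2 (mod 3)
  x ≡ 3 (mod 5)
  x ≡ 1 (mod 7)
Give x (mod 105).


Moduli 3, 5, 7 are pairwise coprime; by CRT there is a unique solution modulo M = 3 · 5 · 7 = 105.
Solve pairwise, accumulating the modulus:
  Start with x ≡ 2 (mod 3).
  Combine with x ≡ 3 (mod 5): since gcd(3, 5) = 1, we get a unique residue mod 15.
    Write x = 2 + 3·t and substitute into x ≡ 3 (mod 5): 3·t ≡ 3 − 2 = 1 (mod 5).
    The inverse of 3 mod 5 is 2 (since 3·2 = 6 = 1·5 + 1), so t ≡ 2·1 = 2 ≡ 2 (mod 5).
    Then x = 2 + 3·2 = 8, valid modulo lcm(3, 5) = 15: x ≡ 8 (mod 15).
  Combine with x ≡ 1 (mod 7): since gcd(15, 7) = 1, we get a unique residue mod 105.
    Write x = 8 + 15·t and substitute into x ≡ 1 (mod 7): 15·t ≡ 1 − 8 = -7 (mod 7).
    Reduce coefficients mod 7: 1·t ≡ 0 (mod 7).
    So t ≡ 0 (mod 7).
    Then x = 8 + 15·0 = 8, valid modulo lcm(15, 7) = 105: x ≡ 8 (mod 105).
Verify: 8 mod 3 = 2 ✓, 8 mod 5 = 3 ✓, 8 mod 7 = 1 ✓.

x ≡ 8 (mod 105).


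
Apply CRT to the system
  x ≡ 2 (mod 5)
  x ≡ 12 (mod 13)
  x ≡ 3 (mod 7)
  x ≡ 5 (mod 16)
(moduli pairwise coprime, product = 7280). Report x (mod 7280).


Product of moduli M = 5 · 13 · 7 · 16 = 7280.
Merge one congruence at a time:
  Start: x ≡ 2 (mod 5).
  Combine with x ≡ 12 (mod 13); new modulus lcm = 65.
    Write x = 2 + 5·t and substitute into x ≡ 12 (mod 13): 5·t ≡ 12 − 2 = 10 (mod 13).
    The inverse of 5 mod 13 is 8 (since 5·8 = 40 = 3·13 + 1), so t ≡ 8·10 = 80 ≡ 2 (mod 13).
    Then x = 2 + 5·2 = 12, valid modulo lcm(5, 13) = 65: x ≡ 12 (mod 65).
  Combine with x ≡ 3 (mod 7); new modulus lcm = 455.
    Write x = 12 + 65·t and substitute into x ≡ 3 (mod 7): 65·t ≡ 3 − 12 = -9 (mod 7).
    Reduce coefficients mod 7: 2·t ≡ 5 (mod 7).
    The inverse of 2 mod 7 is 4 (since 2·4 = 8 = 1·7 + 1), so t ≡ 4·5 = 20 ≡ 6 (mod 7).
    Then x = 12 + 65·6 = 402, valid modulo lcm(65, 7) = 455: x ≡ 402 (mod 455).
  Combine with x ≡ 5 (mod 16); new modulus lcm = 7280.
    Write x = 402 + 455·t and substitute into x ≡ 5 (mod 16): 455·t ≡ 5 − 402 = -397 (mod 16).
    Reduce coefficients mod 16: 7·t ≡ 3 (mod 16).
    The inverse of 7 mod 16 is 7 (since 7·7 = 49 = 3·16 + 1), so t ≡ 7·3 = 21 ≡ 5 (mod 16).
    Then x = 402 + 455·5 = 2677, valid modulo lcm(455, 16) = 7280: x ≡ 2677 (mod 7280).
Verify against each original: 2677 mod 5 = 2, 2677 mod 13 = 12, 2677 mod 7 = 3, 2677 mod 16 = 5.

x ≡ 2677 (mod 7280).


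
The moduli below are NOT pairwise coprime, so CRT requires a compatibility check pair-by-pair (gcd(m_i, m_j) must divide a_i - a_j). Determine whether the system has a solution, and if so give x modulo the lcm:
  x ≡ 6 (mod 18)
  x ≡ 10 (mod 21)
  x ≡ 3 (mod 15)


Moduli 18, 21, 15 are not pairwise coprime, so CRT works modulo lcm(m_i) when all pairwise compatibility conditions hold.
Pairwise compatibility: gcd(m_i, m_j) must divide a_i - a_j for every pair.
Merge one congruence at a time:
  Start: x ≡ 6 (mod 18).
  Combine with x ≡ 10 (mod 21): gcd(18, 21) = 3, and 10 - 6 = 4 is NOT divisible by 3.
    ⇒ system is inconsistent (no integer solution).

No solution (the system is inconsistent).


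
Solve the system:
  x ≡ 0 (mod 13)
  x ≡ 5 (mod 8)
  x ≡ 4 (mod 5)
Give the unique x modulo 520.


Moduli 13, 8, 5 are pairwise coprime; by CRT there is a unique solution modulo M = 13 · 8 · 5 = 520.
Solve pairwise, accumulating the modulus:
  Start with x ≡ 0 (mod 13).
  Combine with x ≡ 5 (mod 8): since gcd(13, 8) = 1, we get a unique residue mod 104.
    Write x = 0 + 13·t and substitute into x ≡ 5 (mod 8): 13·t ≡ 5 − 0 = 5 (mod 8).
    Reduce coefficients mod 8: 5·t ≡ 5 (mod 8).
    The inverse of 5 mod 8 is 5 (since 5·5 = 25 = 3·8 + 1), so t ≡ 5·5 = 25 ≡ 1 (mod 8).
    Then x = 0 + 13·1 = 13, valid modulo lcm(13, 8) = 104: x ≡ 13 (mod 104).
  Combine with x ≡ 4 (mod 5): since gcd(104, 5) = 1, we get a unique residue mod 520.
    Write x = 13 + 104·t and substitute into x ≡ 4 (mod 5): 104·t ≡ 4 − 13 = -9 (mod 5).
    Reduce coefficients mod 5: 4·t ≡ 1 (mod 5).
    The inverse of 4 mod 5 is 4 (since 4·4 = 16 = 3·5 + 1), so t ≡ 4·1 = 4 ≡ 4 (mod 5).
    Then x = 13 + 104·4 = 429, valid modulo lcm(104, 5) = 520: x ≡ 429 (mod 520).
Verify: 429 mod 13 = 0 ✓, 429 mod 8 = 5 ✓, 429 mod 5 = 4 ✓.

x ≡ 429 (mod 520).


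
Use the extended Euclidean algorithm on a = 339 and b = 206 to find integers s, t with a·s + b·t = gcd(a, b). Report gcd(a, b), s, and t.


Euclidean algorithm on (339, 206) — divide until remainder is 0:
  339 = 1 · 206 + 133
  206 = 1 · 133 + 73
  133 = 1 · 73 + 60
  73 = 1 · 60 + 13
  60 = 4 · 13 + 8
  13 = 1 · 8 + 5
  8 = 1 · 5 + 3
  5 = 1 · 3 + 2
  3 = 1 · 2 + 1
  2 = 2 · 1 + 0
gcd(339, 206) = 1.
Track Bezout coefficients alongside the remainders: start with r₀ = 339 = a·1 + b·0 (s = 1, t = 0) and r₁ = 206 = a·0 + b·1 (s = 0, t = 1); each new remainder r_{k+1} = r_{k-1} − q_k·r_k inherits s_{k+1} = s_{k-1} − q_k·s_k, t_{k+1} = t_{k-1} − q_k·t_k, so r_k = a·s_k + b·t_k at every step:
  q = 1: r = 133, s = 1 − 1·0 = 1, t = 0 − 1·1 = -1  (check: 339·1 + 206·(-1) = 133)
  q = 1: r = 73, s = 0 − 1·1 = -1, t = 1 − 1·(-1) = 2  (check: 339·(-1) + 206·2 = 73)
  q = 1: r = 60, s = 1 − 1·(-1) = 2, t = -1 − 1·2 = -3  (check: 339·2 + 206·(-3) = 60)
  q = 1: r = 13, s = -1 − 1·2 = -3, t = 2 − 1·(-3) = 5  (check: 339·(-3) + 206·5 = 13)
  q = 4: r = 8, s = 2 − 4·(-3) = 14, t = -3 − 4·5 = -23  (check: 339·14 + 206·(-23) = 8)
  q = 1: r = 5, s = -3 − 1·14 = -17, t = 5 − 1·(-23) = 28  (check: 339·(-17) + 206·28 = 5)
  q = 1: r = 3, s = 14 − 1·(-17) = 31, t = -23 − 1·28 = -51  (check: 339·31 + 206·(-51) = 3)
  q = 1: r = 2, s = -17 − 1·31 = -48, t = 28 − 1·(-51) = 79  (check: 339·(-48) + 206·79 = 2)
  q = 1: r = 1, s = 31 − 1·(-48) = 79, t = -51 − 1·79 = -130  (check: 339·79 + 206·(-130) = 1)
The row with r = 1 (the gcd) gives the Bezout coefficients s = 79, t = -130.
Result: 339 · (79) + 206 · (-130) = 1.

gcd(339, 206) = 1; s = 79, t = -130 (check: 339·79 + 206·(-130) = 1).


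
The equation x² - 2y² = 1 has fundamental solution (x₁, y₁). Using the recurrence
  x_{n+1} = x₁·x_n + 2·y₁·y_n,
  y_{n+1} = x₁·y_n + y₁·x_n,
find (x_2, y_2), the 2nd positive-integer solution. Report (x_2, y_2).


Step 1: Find the fundamental solution (x₁, y₁) of x² - 2y² = 1.
  Expand √2 as a continued fraction. a₀ = ⌊√2⌋ = 1; iterate m_{k+1} = d_k·a_k − m_k, d_{k+1} = (2 − m_{k+1}²)/d_k, a_{k+1} = ⌊(a₀ + m_{k+1})/d_{k+1}⌋ (starting m₀ = 0, d₀ = 1), with convergents p_k = a_k·p_{k-1} + p_{k-2}, q_k = a_k·q_{k-1} + q_{k-2} (p₋₁ = 1, q₋₁ = 0):
  k = 0: a₀ = 1; p₀/q₀ = 1/1; p₀² − 2·q₀² = 1 − 2 = -1.
  k = 1: m = 1, d = 1, a = ⌊(1 + 1)/1⌋ = 2; p/q = (2·1 + 1)/(2·1 + 0) = 3/2; p² − 2·q² = 9 − 8 = 1.
  The first convergent with p² − 2·q² = 1 gives the fundamental solution (x₁, y₁) = (3, 2).
Step 2: Apply the recurrence (x_{n+1}, y_{n+1}) = (x₁x_n + 2y₁y_n, x₁y_n + y₁x_n) repeatedly.
  From (x_1, y_1) = (3, 2): x_2 = 3·3 + 2·2·2 = 17; y_2 = 3·2 + 2·3 = 12.
Step 3: Verify x_2² - 2·y_2² = 289 - 288 = 1 (should be 1). ✓

(x_1, y_1) = (3, 2); (x_2, y_2) = (17, 12).


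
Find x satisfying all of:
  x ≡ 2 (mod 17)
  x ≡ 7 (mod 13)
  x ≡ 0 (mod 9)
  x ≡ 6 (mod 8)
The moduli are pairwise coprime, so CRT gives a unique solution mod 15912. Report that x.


Product of moduli M = 17 · 13 · 9 · 8 = 15912.
Merge one congruence at a time:
  Start: x ≡ 2 (mod 17).
  Combine with x ≡ 7 (mod 13); new modulus lcm = 221.
    Write x = 2 + 17·t and substitute into x ≡ 7 (mod 13): 17·t ≡ 7 − 2 = 5 (mod 13).
    Reduce coefficients mod 13: 4·t ≡ 5 (mod 13).
    The inverse of 4 mod 13 is 10 (since 4·10 = 40 = 3·13 + 1), so t ≡ 10·5 = 50 ≡ 11 (mod 13).
    Then x = 2 + 17·11 = 189, valid modulo lcm(17, 13) = 221: x ≡ 189 (mod 221).
  Combine with x ≡ 0 (mod 9); new modulus lcm = 1989.
    Write x = 189 + 221·t and substitute into x ≡ 0 (mod 9): 221·t ≡ 0 − 189 = -189 (mod 9).
    Reduce coefficients mod 9: 5·t ≡ 0 (mod 9).
    The inverse of 5 mod 9 is 2 (since 5·2 = 10 = 1·9 + 1), so t ≡ 2·0 = 0 ≡ 0 (mod 9).
    Then x = 189 + 221·0 = 189, valid modulo lcm(221, 9) = 1989: x ≡ 189 (mod 1989).
  Combine with x ≡ 6 (mod 8); new modulus lcm = 15912.
    Write x = 189 + 1989·t and substitute into x ≡ 6 (mod 8): 1989·t ≡ 6 − 189 = -183 (mod 8).
    Reduce coefficients mod 8: 5·t ≡ 1 (mod 8).
    The inverse of 5 mod 8 is 5 (since 5·5 = 25 = 3·8 + 1), so t ≡ 5·1 = 5 ≡ 5 (mod 8).
    Then x = 189 + 1989·5 = 10134, valid modulo lcm(1989, 8) = 15912: x ≡ 10134 (mod 15912).
Verify against each original: 10134 mod 17 = 2, 10134 mod 13 = 7, 10134 mod 9 = 0, 10134 mod 8 = 6.

x ≡ 10134 (mod 15912).


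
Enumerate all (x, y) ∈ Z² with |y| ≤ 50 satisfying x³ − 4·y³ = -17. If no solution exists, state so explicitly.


The equation is x³ - 4y³ = -17. For fixed y, x³ = 4·y³ − 17, so a solution requires the RHS to be a perfect cube.
Strategy: iterate y from -50 to 50, compute RHS = 4·y³ − 17, and check whether it is a (positive or negative) perfect cube.
Check small values of y:
  y = 0: RHS = -17 is not a perfect cube.
  y = 1: RHS = -13 is not a perfect cube.
  y = -1: RHS = -21 is not a perfect cube.
  y = 2: RHS = 15 is not a perfect cube.
  y = -2: RHS = -49 is not a perfect cube.
  y = 3: RHS = 91 is not a perfect cube.
  y = -3: RHS = -125 = (-5)³ ⇒ x = -5 works.
Continuing the search up to |y| = 50 finds no further solutions beyond those listed.
Collected solutions: (-5, -3).

Solutions (with |y| ≤ 50): (-5, -3).


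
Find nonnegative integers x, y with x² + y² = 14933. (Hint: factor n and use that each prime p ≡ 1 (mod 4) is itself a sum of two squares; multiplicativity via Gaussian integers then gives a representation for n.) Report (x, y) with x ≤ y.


Step 1: Factor n = 14933 = 109 · 137.
Step 2: Check the mod-4 condition on each prime factor: 109 ≡ 1 (mod 4), exponent 1; 137 ≡ 1 (mod 4), exponent 1.
All primes ≡ 3 (mod 4) appear to even exponent (or don't appear), so by the two-squares theorem n IS expressible as a sum of two squares.
Step 3: Build a representation. Here n = 109 · 137 is a product of primes ≡ 1 (mod 4). Each prime p ≡ 1 (mod 4) is itself a sum of two squares; find a² by testing p − a² for a perfect square:
  109: 109 − 1² = 108, 109 − 2² = 105, 109 − 3² = 100 = 10² ⇒ 109 = 3² + 10².
  137: 137 − 1² = 136, 137 − 2² = 133, 137 − 3² = 128, 137 − 4² = 121 = 11² ⇒ 137 = 4² + 11².
  Combine using the Brahmagupta–Fibonacci identity (a² + b²)(c² + d²) = (ac − bd)² + (ad + bc)² = (ac + bd)² + (ad − bc)²:
  109 · 137 = 14933: from (3² + 10²)(4² + 11²), take (3·4 − 10·11, 3·11 + 10·4) = (12 − 110, 33 + 40) = (-98, 73); dropping signs (only squares matter) gives (98, 73); check 98² + 73² = 9604 + 5329 = 14933 ✓.
Step 4: Order so x ≤ y and verify: 73² + 98² = 5329 + 9604 = 14933 = n. ✓

n = 14933 = 73² + 98² (one valid representation with x ≤ y).


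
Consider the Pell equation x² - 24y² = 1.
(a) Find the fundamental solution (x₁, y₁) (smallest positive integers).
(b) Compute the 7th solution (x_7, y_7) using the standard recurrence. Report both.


Step 1: Find the fundamental solution (x₁, y₁) of x² - 24y² = 1.
  Expand √24 as a continued fraction. a₀ = ⌊√24⌋ = 4; iterate m_{k+1} = d_k·a_k − m_k, d_{k+1} = (24 − m_{k+1}²)/d_k, a_{k+1} = ⌊(a₀ + m_{k+1})/d_{k+1}⌋ (starting m₀ = 0, d₀ = 1), with convergents p_k = a_k·p_{k-1} + p_{k-2}, q_k = a_k·q_{k-1} + q_{k-2} (p₋₁ = 1, q₋₁ = 0):
  k = 0: a₀ = 4; p₀/q₀ = 4/1; p₀² − 24·q₀² = 16 − 24 = -8.
  k = 1: m = 4, d = 8, a = ⌊(4 + 4)/8⌋ = 1; p/q = (1·4 + 1)/(1·1 + 0) = 5/1; p² − 24·q² = 25 − 24 = 1.
  The first convergent with p² − 24·q² = 1 gives the fundamental solution (x₁, y₁) = (5, 1).
Step 2: Apply the recurrence (x_{n+1}, y_{n+1}) = (x₁x_n + 24y₁y_n, x₁y_n + y₁x_n) repeatedly.
  From (x_1, y_1) = (5, 1): x_2 = 5·5 + 24·1·1 = 49; y_2 = 5·1 + 1·5 = 10.
  From (x_2, y_2) = (49, 10): x_3 = 5·49 + 24·1·10 = 485; y_3 = 5·10 + 1·49 = 99.
  From (x_3, y_3) = (485, 99): x_4 = 5·485 + 24·1·99 = 4801; y_4 = 5·99 + 1·485 = 980.
  From (x_4, y_4) = (4801, 980): x_5 = 5·4801 + 24·1·980 = 47525; y_5 = 5·980 + 1·4801 = 9701.
  From (x_5, y_5) = (47525, 9701): x_6 = 5·47525 + 24·1·9701 = 470449; y_6 = 5·9701 + 1·47525 = 96030.
  From (x_6, y_6) = (470449, 96030): x_7 = 5·470449 + 24·1·96030 = 4656965; y_7 = 5·96030 + 1·470449 = 950599.
Step 3: Verify x_7² - 24·y_7² = 21687323011225 - 21687323011224 = 1 (should be 1). ✓

(x_1, y_1) = (5, 1); (x_7, y_7) = (4656965, 950599).


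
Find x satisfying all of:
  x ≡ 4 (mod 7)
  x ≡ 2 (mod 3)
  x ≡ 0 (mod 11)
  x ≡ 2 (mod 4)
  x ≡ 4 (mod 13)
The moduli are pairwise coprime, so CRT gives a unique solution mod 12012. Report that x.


Product of moduli M = 7 · 3 · 11 · 4 · 13 = 12012.
Merge one congruence at a time:
  Start: x ≡ 4 (mod 7).
  Combine with x ≡ 2 (mod 3); new modulus lcm = 21.
    Write x = 4 + 7·t and substitute into x ≡ 2 (mod 3): 7·t ≡ 2 − 4 = -2 (mod 3).
    Reduce coefficients mod 3: 1·t ≡ 1 (mod 3).
    So t ≡ 1 (mod 3).
    Then x = 4 + 7·1 = 11, valid modulo lcm(7, 3) = 21: x ≡ 11 (mod 21).
  Combine with x ≡ 0 (mod 11); new modulus lcm = 231.
    Write x = 11 + 21·t and substitute into x ≡ 0 (mod 11): 21·t ≡ 0 − 11 = -11 (mod 11).
    Reduce coefficients mod 11: 10·t ≡ 0 (mod 11).
    The inverse of 10 mod 11 is 10 (since 10·10 = 100 = 9·11 + 1), so t ≡ 10·0 = 0 ≡ 0 (mod 11).
    Then x = 11 + 21·0 = 11, valid modulo lcm(21, 11) = 231: x ≡ 11 (mod 231).
  Combine with x ≡ 2 (mod 4); new modulus lcm = 924.
    Write x = 11 + 231·t and substitute into x ≡ 2 (mod 4): 231·t ≡ 2 − 11 = -9 (mod 4).
    Reduce coefficients mod 4: 3·t ≡ 3 (mod 4).
    The inverse of 3 mod 4 is 3 (since 3·3 = 9 = 2·4 + 1), so t ≡ 3·3 = 9 ≡ 1 (mod 4).
    Then x = 11 + 231·1 = 242, valid modulo lcm(231, 4) = 924: x ≡ 242 (mod 924).
  Combine with x ≡ 4 (mod 13); new modulus lcm = 12012.
    Write x = 242 + 924·t and substitute into x ≡ 4 (mod 13): 924·t ≡ 4 − 242 = -238 (mod 13).
    Reduce coefficients mod 13: 1·t ≡ 9 (mod 13).
    So t ≡ 9 (mod 13).
    Then x = 242 + 924·9 = 8558, valid modulo lcm(924, 13) = 12012: x ≡ 8558 (mod 12012).
Verify against each original: 8558 mod 7 = 4, 8558 mod 3 = 2, 8558 mod 11 = 0, 8558 mod 4 = 2, 8558 mod 13 = 4.

x ≡ 8558 (mod 12012).
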